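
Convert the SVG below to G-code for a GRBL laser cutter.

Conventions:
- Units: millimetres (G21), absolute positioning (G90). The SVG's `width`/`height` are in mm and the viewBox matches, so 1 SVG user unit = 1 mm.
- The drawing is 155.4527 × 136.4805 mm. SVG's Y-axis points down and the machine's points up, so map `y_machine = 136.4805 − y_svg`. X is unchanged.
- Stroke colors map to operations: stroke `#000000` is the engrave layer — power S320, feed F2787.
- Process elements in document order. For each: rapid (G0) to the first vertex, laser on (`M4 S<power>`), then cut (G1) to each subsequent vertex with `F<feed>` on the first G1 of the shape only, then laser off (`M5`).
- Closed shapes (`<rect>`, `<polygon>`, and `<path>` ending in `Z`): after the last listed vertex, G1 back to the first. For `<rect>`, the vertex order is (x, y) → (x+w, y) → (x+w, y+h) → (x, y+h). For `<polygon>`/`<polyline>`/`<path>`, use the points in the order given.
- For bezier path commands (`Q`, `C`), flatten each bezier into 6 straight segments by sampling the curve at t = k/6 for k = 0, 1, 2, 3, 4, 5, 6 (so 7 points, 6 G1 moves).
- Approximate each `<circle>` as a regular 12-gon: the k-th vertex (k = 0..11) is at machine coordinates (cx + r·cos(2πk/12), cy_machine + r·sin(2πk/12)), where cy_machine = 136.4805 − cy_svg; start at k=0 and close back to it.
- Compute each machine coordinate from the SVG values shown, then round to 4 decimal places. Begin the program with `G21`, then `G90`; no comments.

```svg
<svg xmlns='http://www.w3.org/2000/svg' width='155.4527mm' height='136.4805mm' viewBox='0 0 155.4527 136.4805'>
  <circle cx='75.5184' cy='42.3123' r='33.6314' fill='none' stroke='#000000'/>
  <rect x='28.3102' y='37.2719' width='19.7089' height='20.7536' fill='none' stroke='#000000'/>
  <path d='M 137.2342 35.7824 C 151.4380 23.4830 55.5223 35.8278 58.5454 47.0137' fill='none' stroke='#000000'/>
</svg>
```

G21
G90
G0 X109.1498 Y94.1682
M4 S320
G1 X104.6440 Y110.9839 F2787
G1 X92.3341 Y123.2938
G1 X75.5184 Y127.7996
G1 X58.7027 Y123.2938
G1 X46.3928 Y110.9839
G1 X41.8870 Y94.1682
G1 X46.3928 Y77.3525
G1 X58.7027 Y65.0426
G1 X75.5184 Y60.5368
G1 X92.3341 Y65.0426
G1 X104.6440 Y77.3525
G1 X109.1498 Y94.1682
M5
G0 X28.3102 Y99.2086
M4 S320
G1 X48.0191 Y99.2086 F2787
G1 X48.0191 Y78.4550
G1 X28.3102 Y78.4550
G1 X28.3102 Y99.2086
M5
G0 X137.2342 Y100.6981
M4 S320
G1 X136.1273 Y104.9136 F2787
G1 X122.4744 Y105.7384
G1 X102.0826 Y103.8894
G1 X80.7590 Y100.0833
G1 X64.3109 Y95.0369
G1 X58.5454 Y89.4668
M5

1 u = 1 mm; y_m = 136.4805 − y.

[1] `<circle>` circle, #000000→engrave S320 F2787: (109.1498,94.1682) → (104.6440,110.9839) → (92.3341,123.2938) → (75.5184,127.7996) → (58.7027,123.2938) → (46.3928,110.9839) → (41.8870,94.1682) → (46.3928,77.3525) → (58.7027,65.0426) → (75.5184,60.5368) → (92.3341,65.0426) → (104.6440,77.3525) → (109.1498,94.1682) (closed)

[2] `<rect>` rectangle, #000000→engrave S320 F2787: (28.3102,99.2086) → (48.0191,99.2086) → (48.0191,78.4550) → (28.3102,78.4550) → (28.3102,99.2086) (closed)

[3] `<path>` cubic bezier, #000000→engrave S320 F2787: (137.2342,100.6981) → (136.1273,104.9136) → (122.4744,105.7384) → (102.0826,103.8894) → (80.7590,100.0833) → (64.3109,95.0369) → (58.5454,89.4668)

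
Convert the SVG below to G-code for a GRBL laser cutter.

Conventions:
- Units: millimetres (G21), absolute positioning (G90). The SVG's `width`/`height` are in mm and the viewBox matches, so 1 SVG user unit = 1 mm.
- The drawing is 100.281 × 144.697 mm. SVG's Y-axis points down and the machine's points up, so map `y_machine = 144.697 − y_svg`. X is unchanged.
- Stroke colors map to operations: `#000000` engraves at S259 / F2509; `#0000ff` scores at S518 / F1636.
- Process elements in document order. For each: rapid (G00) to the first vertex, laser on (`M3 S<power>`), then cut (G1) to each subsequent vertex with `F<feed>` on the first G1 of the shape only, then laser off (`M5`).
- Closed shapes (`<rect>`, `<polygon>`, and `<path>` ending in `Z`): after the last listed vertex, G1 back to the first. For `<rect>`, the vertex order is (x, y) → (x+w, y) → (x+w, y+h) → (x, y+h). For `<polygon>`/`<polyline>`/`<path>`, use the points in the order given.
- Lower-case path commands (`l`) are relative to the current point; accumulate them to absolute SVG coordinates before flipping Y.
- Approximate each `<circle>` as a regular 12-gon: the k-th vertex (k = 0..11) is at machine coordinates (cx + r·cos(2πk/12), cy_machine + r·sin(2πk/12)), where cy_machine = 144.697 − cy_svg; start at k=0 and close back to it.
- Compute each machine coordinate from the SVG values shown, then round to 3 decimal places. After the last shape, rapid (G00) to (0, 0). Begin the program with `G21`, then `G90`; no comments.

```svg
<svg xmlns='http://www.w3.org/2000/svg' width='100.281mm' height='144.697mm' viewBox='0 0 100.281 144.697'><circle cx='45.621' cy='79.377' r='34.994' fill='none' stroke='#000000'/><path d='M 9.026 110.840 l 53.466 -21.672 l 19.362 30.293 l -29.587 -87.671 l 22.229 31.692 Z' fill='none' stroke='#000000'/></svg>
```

G21
G90
G00 X80.615 Y65.320
M3 S259
G1 X75.927 Y82.817 F2509
G1 X63.118 Y95.626
G1 X45.621 Y100.314
G1 X28.124 Y95.626
G1 X15.315 Y82.817
G1 X10.627 Y65.320
G1 X15.315 Y47.823
G1 X28.124 Y35.014
G1 X45.621 Y30.326
G1 X63.118 Y35.014
G1 X75.927 Y47.823
G1 X80.615 Y65.320
M5
G00 X9.026 Y33.857
M3 S259
G1 X62.492 Y55.529 F2509
G1 X81.854 Y25.236
G1 X52.267 Y112.907
G1 X74.496 Y81.215
G1 X9.026 Y33.857
M5
G00 X0.000 Y0.000

Since the viewBox matches the mm dimensions, user units are millimetres directly. The only transform is the Y-flip y_m = 144.697 − y_svg.

Shape 1 is a circle drawn with `<circle>`. Its stroke #000000 means engrave at S259, F2509. After flipping Y the toolpath is (80.615,65.320) → (75.927,82.817) → (63.118,95.626) → (45.621,100.314) → (28.124,95.626) → (15.315,82.817) → (10.627,65.320) → (15.315,47.823) → (28.124,35.014) → (45.621,30.326) → (63.118,35.014) → (75.927,47.823) → (80.615,65.320), returning to the start.

Shape 2 is a closed polygon drawn with `<path>`. Its stroke #000000 means engrave at S259, F2509. After flipping Y the toolpath is (9.026,33.857) → (62.492,55.529) → (81.854,25.236) → (52.267,112.907) → (74.496,81.215) → (9.026,33.857), returning to the start.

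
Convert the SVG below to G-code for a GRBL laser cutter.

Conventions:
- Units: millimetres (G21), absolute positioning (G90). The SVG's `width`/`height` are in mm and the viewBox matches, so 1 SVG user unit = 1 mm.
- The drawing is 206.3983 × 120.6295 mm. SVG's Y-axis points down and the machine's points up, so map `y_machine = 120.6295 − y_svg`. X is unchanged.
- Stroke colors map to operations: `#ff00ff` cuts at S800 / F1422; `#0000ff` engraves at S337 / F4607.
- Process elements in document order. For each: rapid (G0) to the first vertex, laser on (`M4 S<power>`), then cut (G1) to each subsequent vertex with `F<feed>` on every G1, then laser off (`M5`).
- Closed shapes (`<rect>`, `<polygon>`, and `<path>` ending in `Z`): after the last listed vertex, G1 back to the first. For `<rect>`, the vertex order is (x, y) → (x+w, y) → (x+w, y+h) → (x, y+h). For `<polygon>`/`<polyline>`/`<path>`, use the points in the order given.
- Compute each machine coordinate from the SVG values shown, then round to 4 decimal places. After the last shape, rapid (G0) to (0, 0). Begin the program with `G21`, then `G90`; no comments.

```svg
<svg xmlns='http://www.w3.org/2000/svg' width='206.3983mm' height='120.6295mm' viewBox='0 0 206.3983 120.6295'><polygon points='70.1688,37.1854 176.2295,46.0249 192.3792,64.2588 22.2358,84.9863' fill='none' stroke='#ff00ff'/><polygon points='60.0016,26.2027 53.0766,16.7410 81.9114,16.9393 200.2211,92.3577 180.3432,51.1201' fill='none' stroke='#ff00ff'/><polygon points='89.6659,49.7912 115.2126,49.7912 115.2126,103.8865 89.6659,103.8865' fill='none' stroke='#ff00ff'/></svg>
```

G21
G90
G0 X70.1688 Y83.4441
M4 S800
G1 X176.2295 Y74.6046 F1422
G1 X192.3792 Y56.3707 F1422
G1 X22.2358 Y35.6432 F1422
G1 X70.1688 Y83.4441 F1422
M5
G0 X60.0016 Y94.4268
M4 S800
G1 X53.0766 Y103.8885 F1422
G1 X81.9114 Y103.6902 F1422
G1 X200.2211 Y28.2718 F1422
G1 X180.3432 Y69.5094 F1422
G1 X60.0016 Y94.4268 F1422
M5
G0 X89.6659 Y70.8383
M4 S800
G1 X115.2126 Y70.8383 F1422
G1 X115.2126 Y16.7430 F1422
G1 X89.6659 Y16.7430 F1422
G1 X89.6659 Y70.8383 F1422
M5
G0 X0.0000 Y0.0000

Since the viewBox matches the mm dimensions, user units are millimetres directly. The only transform is the Y-flip y_m = 120.6295 − y_svg.

Shape 1 is a closed polygon drawn with `<polygon>`. Its stroke #ff00ff means cut at S800, F1422. After flipping Y the toolpath is (70.1688,83.4441) → (176.2295,74.6046) → (192.3792,56.3707) → (22.2358,35.6432) → (70.1688,83.4441), returning to the start.

Shape 2 is a closed polygon drawn with `<polygon>`. Its stroke #ff00ff means cut at S800, F1422. After flipping Y the toolpath is (60.0016,94.4268) → (53.0766,103.8885) → (81.9114,103.6902) → (200.2211,28.2718) → (180.3432,69.5094) → (60.0016,94.4268), returning to the start.

Shape 3 is a rectangle drawn with `<polygon>`. Its stroke #ff00ff means cut at S800, F1422. After flipping Y the toolpath is (89.6659,70.8383) → (115.2126,70.8383) → (115.2126,16.7430) → (89.6659,16.7430) → (89.6659,70.8383), returning to the start.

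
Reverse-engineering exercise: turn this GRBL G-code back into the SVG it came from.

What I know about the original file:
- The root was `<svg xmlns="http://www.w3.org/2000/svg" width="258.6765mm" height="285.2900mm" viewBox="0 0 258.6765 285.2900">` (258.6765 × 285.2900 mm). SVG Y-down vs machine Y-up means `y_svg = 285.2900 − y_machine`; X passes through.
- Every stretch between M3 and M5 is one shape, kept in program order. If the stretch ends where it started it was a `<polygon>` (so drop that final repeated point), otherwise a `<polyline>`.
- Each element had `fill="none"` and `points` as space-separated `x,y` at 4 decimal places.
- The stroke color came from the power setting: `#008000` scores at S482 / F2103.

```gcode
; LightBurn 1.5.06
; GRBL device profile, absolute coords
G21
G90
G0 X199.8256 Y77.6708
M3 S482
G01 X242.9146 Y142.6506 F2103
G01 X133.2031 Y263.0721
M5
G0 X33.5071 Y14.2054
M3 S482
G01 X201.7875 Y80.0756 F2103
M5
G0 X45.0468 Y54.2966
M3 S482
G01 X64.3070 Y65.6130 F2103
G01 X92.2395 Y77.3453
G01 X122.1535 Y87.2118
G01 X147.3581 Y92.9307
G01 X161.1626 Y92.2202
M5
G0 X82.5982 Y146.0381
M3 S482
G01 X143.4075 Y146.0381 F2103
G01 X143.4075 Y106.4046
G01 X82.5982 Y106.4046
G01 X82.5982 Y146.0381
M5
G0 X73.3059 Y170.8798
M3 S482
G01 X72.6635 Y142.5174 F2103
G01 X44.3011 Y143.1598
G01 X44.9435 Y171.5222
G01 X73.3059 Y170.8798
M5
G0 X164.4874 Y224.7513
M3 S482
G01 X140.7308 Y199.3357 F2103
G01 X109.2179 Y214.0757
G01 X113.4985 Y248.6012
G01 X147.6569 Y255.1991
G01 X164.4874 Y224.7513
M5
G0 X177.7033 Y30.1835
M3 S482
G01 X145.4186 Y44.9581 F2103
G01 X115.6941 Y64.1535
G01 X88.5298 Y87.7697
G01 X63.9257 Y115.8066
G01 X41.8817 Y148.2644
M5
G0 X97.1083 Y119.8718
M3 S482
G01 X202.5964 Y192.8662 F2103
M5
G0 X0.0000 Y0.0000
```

<svg xmlns="http://www.w3.org/2000/svg" width="258.6765mm" height="285.2900mm" viewBox="0 0 258.6765 285.2900">
  <polyline points="199.8256,207.6192 242.9146,142.6394 133.2031,22.2179" fill="none" stroke="#008000"/>
  <polyline points="33.5071,271.0846 201.7875,205.2144" fill="none" stroke="#008000"/>
  <polyline points="45.0468,230.9934 64.3070,219.6770 92.2395,207.9447 122.1535,198.0782 147.3581,192.3593 161.1626,193.0698" fill="none" stroke="#008000"/>
  <polygon points="82.5982,139.2519 143.4075,139.2519 143.4075,178.8854 82.5982,178.8854" fill="none" stroke="#008000"/>
  <polygon points="73.3059,114.4102 72.6635,142.7726 44.3011,142.1302 44.9435,113.7678" fill="none" stroke="#008000"/>
  <polygon points="164.4874,60.5387 140.7308,85.9543 109.2179,71.2143 113.4985,36.6888 147.6569,30.0909" fill="none" stroke="#008000"/>
  <polyline points="177.7033,255.1065 145.4186,240.3319 115.6941,221.1365 88.5298,197.5203 63.9257,169.4834 41.8817,137.0256" fill="none" stroke="#008000"/>
  <polyline points="97.1083,165.4182 202.5964,92.4238" fill="none" stroke="#008000"/>
</svg>

Machine Y-up, SVG Y-down with viewBox height 285.2900, so y_svg = 285.2900 − y_machine; X carries over. Every run uses S482, so all elements get stroke `#008000` (score).

Run 1: The run is open, so emit a `<polyline>` with points (Y-flipped): 199.8256,207.6192 242.9146,142.6394 133.2031,22.2179.

Run 2: The run is open, so emit a `<polyline>` with points (Y-flipped): 33.5071,271.0846 201.7875,205.2144.

Run 3: The run is open, so emit a `<polyline>` with points (Y-flipped): 45.0468,230.9934 64.3070,219.6770 92.2395,207.9447 122.1535,198.0782 147.3581,192.3593 161.1626,193.0698.

Run 4: The run returns to its start, so emit a `<polygon>` with points (Y-flipped): 82.5982,139.2519 143.4075,139.2519 143.4075,178.8854 82.5982,178.8854.

Run 5: The run returns to its start, so emit a `<polygon>` with points (Y-flipped): 73.3059,114.4102 72.6635,142.7726 44.3011,142.1302 44.9435,113.7678.

Run 6: The run returns to its start, so emit a `<polygon>` with points (Y-flipped): 164.4874,60.5387 140.7308,85.9543 109.2179,71.2143 113.4985,36.6888 147.6569,30.0909.

Run 7: The run is open, so emit a `<polyline>` with points (Y-flipped): 177.7033,255.1065 145.4186,240.3319 115.6941,221.1365 88.5298,197.5203 63.9257,169.4834 41.8817,137.0256.

Run 8: The run is open, so emit a `<polyline>` with points (Y-flipped): 97.1083,165.4182 202.5964,92.4238.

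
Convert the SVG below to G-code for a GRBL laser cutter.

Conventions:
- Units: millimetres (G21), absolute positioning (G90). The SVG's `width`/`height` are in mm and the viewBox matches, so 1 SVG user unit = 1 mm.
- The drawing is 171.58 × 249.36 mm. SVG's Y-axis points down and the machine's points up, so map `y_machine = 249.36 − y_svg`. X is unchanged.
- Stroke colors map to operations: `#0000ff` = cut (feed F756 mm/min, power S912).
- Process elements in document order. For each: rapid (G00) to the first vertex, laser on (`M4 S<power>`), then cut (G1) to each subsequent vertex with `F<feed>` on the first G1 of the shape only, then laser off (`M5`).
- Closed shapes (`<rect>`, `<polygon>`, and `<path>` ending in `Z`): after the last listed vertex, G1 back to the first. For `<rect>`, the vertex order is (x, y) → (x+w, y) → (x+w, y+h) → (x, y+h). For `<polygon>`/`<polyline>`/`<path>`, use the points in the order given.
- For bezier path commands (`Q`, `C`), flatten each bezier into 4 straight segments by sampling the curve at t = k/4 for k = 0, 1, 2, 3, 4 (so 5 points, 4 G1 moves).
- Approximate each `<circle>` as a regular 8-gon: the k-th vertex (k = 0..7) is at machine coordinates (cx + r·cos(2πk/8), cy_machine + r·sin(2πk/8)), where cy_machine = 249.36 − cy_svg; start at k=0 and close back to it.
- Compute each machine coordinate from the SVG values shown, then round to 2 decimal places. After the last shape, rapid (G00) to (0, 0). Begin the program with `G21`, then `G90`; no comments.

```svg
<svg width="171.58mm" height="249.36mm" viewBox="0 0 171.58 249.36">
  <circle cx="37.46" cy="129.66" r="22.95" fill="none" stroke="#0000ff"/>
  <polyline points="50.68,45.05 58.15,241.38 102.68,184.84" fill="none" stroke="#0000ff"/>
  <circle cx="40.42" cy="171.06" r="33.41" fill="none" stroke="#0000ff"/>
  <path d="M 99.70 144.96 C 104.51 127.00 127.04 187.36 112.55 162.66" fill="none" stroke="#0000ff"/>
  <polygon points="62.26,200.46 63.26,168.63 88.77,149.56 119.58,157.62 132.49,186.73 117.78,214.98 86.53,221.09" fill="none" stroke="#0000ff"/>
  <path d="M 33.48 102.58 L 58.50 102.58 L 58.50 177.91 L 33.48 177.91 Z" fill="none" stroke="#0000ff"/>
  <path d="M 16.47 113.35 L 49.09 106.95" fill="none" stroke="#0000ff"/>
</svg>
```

G21
G90
G00 X60.41 Y119.70
M4 S912
G1 X53.69 Y135.93 F756
G1 X37.46 Y142.65
G1 X21.23 Y135.93
G1 X14.51 Y119.70
G1 X21.23 Y103.47
G1 X37.46 Y96.75
G1 X53.69 Y103.47
G1 X60.41 Y119.70
M5
G00 X50.68 Y204.31
M4 S912
G1 X58.15 Y7.98 F756
G1 X102.68 Y64.52
M5
G00 X73.83 Y78.30
M4 S912
G1 X64.04 Y101.92 F756
G1 X40.42 Y111.71
G1 X16.80 Y101.92
G1 X7.01 Y78.30
G1 X16.80 Y54.68
G1 X40.42 Y44.89
G1 X64.04 Y54.68
G1 X73.83 Y78.30
M5
G00 X99.70 Y104.40
M4 S912
G1 X105.77 Y105.74 F756
G1 X113.36 Y93.02
G1 X117.33 Y81.57
G1 X112.55 Y86.70
M5
G00 X62.26 Y48.90
M4 S912
G1 X63.26 Y80.73 F756
G1 X88.77 Y99.80
G1 X119.58 Y91.74
G1 X132.49 Y62.63
G1 X117.78 Y34.38
G1 X86.53 Y28.27
G1 X62.26 Y48.90
M5
G00 X33.48 Y146.78
M4 S912
G1 X58.50 Y146.78 F756
G1 X58.50 Y71.45
G1 X33.48 Y71.45
G1 X33.48 Y146.78
M5
G00 X16.47 Y136.01
M4 S912
G1 X49.09 Y142.41 F756
M5
G00 X0.00 Y0.00

Since the viewBox matches the mm dimensions, user units are millimetres directly. The only transform is the Y-flip y_m = 249.36 − y_svg.

Shape 1 is a circle drawn with `<circle>`. Its stroke #0000ff means cut at S912, F756. After flipping Y the toolpath is (60.41,119.70) → (53.69,135.93) → (37.46,142.65) → (21.23,135.93) → (14.51,119.70) → (21.23,103.47) → (37.46,96.75) → (53.69,103.47) → (60.41,119.70), returning to the start.

Shape 2 is a open polyline drawn with `<polyline>`. Its stroke #0000ff means cut at S912, F756. After flipping Y the toolpath is (50.68,204.31) → (58.15,7.98) → (102.68,64.52).

Shape 3 is a circle drawn with `<circle>`. Its stroke #0000ff means cut at S912, F756. After flipping Y the toolpath is (73.83,78.30) → (64.04,101.92) → (40.42,111.71) → (16.80,101.92) → (7.01,78.30) → (16.80,54.68) → (40.42,44.89) → (64.04,54.68) → (73.83,78.30), returning to the start.

Shape 4 is a cubic bezier drawn with `<path>`. Its stroke #0000ff means cut at S912, F756. After flipping Y the toolpath is (99.70,104.40) → (105.77,105.74) → (113.36,93.02) → (117.33,81.57) → (112.55,86.70).

Shape 5 is a regular polygon drawn with `<polygon>`. Its stroke #0000ff means cut at S912, F756. After flipping Y the toolpath is (62.26,48.90) → (63.26,80.73) → (88.77,99.80) → (119.58,91.74) → (132.49,62.63) → (117.78,34.38) → (86.53,28.27) → (62.26,48.90), returning to the start.

Shape 6 is a rectangle drawn with `<path>`. Its stroke #0000ff means cut at S912, F756. After flipping Y the toolpath is (33.48,146.78) → (58.50,146.78) → (58.50,71.45) → (33.48,71.45) → (33.48,146.78), returning to the start.

Shape 7 is a line segment drawn with `<path>`. Its stroke #0000ff means cut at S912, F756. After flipping Y the toolpath is (16.47,136.01) → (49.09,142.41).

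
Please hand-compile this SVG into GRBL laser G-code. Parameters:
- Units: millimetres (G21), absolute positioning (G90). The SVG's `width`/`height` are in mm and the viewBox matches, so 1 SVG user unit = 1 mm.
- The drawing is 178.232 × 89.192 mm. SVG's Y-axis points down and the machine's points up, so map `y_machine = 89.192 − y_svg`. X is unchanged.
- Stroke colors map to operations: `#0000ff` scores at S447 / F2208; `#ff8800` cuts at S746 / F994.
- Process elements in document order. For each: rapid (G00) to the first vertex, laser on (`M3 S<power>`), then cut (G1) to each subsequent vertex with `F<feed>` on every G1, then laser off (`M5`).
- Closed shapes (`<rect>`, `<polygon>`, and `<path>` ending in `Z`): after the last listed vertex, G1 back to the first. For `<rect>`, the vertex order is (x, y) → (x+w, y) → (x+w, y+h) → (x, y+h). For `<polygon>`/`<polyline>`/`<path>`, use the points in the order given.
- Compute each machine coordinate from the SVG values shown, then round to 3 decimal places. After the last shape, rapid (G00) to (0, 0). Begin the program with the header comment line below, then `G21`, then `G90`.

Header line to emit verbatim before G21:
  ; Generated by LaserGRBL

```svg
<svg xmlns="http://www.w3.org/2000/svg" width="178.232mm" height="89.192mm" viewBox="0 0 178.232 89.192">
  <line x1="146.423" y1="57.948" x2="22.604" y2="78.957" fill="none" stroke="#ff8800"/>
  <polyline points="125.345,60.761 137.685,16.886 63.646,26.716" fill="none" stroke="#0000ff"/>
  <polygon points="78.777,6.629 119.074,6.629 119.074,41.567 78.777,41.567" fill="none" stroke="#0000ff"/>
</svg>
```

Since the viewBox matches the mm dimensions, user units are millimetres directly. The only transform is the Y-flip y_m = 89.192 − y_svg.

Shape 1 is a line segment drawn with `<line>`. Its stroke #ff8800 means cut at S746, F994. After flipping Y the toolpath is (146.423,31.244) → (22.604,10.235).

Shape 2 is a open polyline drawn with `<polyline>`. Its stroke #0000ff means score at S447, F2208. After flipping Y the toolpath is (125.345,28.431) → (137.685,72.306) → (63.646,62.476).

Shape 3 is a rectangle drawn with `<polygon>`. Its stroke #0000ff means score at S447, F2208. After flipping Y the toolpath is (78.777,82.563) → (119.074,82.563) → (119.074,47.625) → (78.777,47.625) → (78.777,82.563), returning to the start.

; Generated by LaserGRBL
G21
G90
G00 X146.423 Y31.244
M3 S746
G1 X22.604 Y10.235 F994
M5
G00 X125.345 Y28.431
M3 S447
G1 X137.685 Y72.306 F2208
G1 X63.646 Y62.476 F2208
M5
G00 X78.777 Y82.563
M3 S447
G1 X119.074 Y82.563 F2208
G1 X119.074 Y47.625 F2208
G1 X78.777 Y47.625 F2208
G1 X78.777 Y82.563 F2208
M5
G00 X0.000 Y0.000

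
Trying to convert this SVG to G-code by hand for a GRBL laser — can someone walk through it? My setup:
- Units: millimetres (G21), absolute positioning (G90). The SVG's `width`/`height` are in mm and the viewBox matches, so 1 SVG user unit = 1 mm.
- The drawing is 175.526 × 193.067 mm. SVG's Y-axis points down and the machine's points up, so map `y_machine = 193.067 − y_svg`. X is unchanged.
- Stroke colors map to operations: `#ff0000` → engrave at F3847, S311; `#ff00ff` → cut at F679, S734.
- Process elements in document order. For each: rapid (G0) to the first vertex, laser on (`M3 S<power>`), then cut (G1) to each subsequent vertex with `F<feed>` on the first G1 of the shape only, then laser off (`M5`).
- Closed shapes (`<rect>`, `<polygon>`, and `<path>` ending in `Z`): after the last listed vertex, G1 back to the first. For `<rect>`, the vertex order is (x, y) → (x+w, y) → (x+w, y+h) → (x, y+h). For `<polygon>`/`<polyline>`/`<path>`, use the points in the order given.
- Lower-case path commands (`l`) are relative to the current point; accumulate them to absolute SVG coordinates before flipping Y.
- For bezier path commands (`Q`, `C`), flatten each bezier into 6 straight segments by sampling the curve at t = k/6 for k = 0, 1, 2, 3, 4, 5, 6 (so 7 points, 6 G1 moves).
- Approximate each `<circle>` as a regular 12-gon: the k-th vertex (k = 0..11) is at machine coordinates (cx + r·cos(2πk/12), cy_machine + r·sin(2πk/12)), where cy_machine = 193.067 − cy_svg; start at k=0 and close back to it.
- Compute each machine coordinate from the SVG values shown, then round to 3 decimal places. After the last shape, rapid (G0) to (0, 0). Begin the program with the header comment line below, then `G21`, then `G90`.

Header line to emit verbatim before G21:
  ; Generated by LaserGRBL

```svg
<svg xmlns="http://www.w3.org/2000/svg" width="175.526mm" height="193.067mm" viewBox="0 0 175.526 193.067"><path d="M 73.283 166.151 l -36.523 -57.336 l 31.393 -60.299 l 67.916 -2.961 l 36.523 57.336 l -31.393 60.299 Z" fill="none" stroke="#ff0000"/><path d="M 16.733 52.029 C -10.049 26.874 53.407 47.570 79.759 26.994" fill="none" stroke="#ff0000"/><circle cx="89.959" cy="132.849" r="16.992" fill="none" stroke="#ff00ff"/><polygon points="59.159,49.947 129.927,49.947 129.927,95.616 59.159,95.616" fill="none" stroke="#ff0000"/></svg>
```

; Generated by LaserGRBL
G21
G90
G0 X73.283 Y26.916
M3 S311
G1 X36.760 Y84.252 F3847
G1 X68.153 Y144.551
G1 X136.069 Y147.512
G1 X172.592 Y90.176
G1 X141.199 Y29.877
G1 X73.283 Y26.916
M5
G0 X16.733 Y141.038
M3 S311
G1 X10.272 Y150.198 F3847
G1 X15.314 Y154.136
G1 X28.321 Y155.273
G1 X45.755 Y156.028
G1 X64.081 Y158.821
G1 X79.759 Y166.073
M5
G0 X106.951 Y60.218
M3 S734
G1 X104.675 Y68.714 F679
G1 X98.455 Y74.934
G1 X89.959 Y77.210
G1 X81.463 Y74.934
G1 X75.243 Y68.714
G1 X72.967 Y60.218
G1 X75.243 Y51.722
G1 X81.463 Y45.502
G1 X89.959 Y43.226
G1 X98.455 Y45.502
G1 X104.675 Y51.722
G1 X106.951 Y60.218
M5
G0 X59.159 Y143.120
M3 S311
G1 X129.927 Y143.120 F3847
G1 X129.927 Y97.451
G1 X59.159 Y97.451
G1 X59.159 Y143.120
M5
G0 X0.000 Y0.000

viewBox `0 0 175.526 193.067` with mm width/height → 1 unit = 1 mm. Flip: y_m = 193.067 − y_svg.

**Shape 1** — `<path>` regular polygon, stroke `#ff0000` → engrave (S311, F3847). Machine vertices: (73.283,26.916) → (36.760,84.252) → (68.153,144.551) → (136.069,147.512) → (172.592,90.176) → (141.199,29.877) → (73.283,26.916). Closed: final G1 returns to the first vertex.

**Shape 2** — `<path>` cubic bezier, stroke `#ff0000` → engrave (S311, F3847). Control points (SVG): P0=(16.733,52.029), P1=(-10.049,26.874), P2=(53.407,47.570), P3=(79.759,26.994); sampled at t=k/6. Machine vertices: (16.733,141.038) → (10.272,150.198) → (15.314,154.136) → (28.321,155.273) → (45.755,156.028) → (64.081,158.821) → (79.759,166.073). Open path.

**Shape 3** — `<circle>` circle, stroke `#ff00ff` → cut (S734, F679). Machine vertices: (106.951,60.218) → (104.675,68.714) → (98.455,74.934) → (89.959,77.210) → (81.463,74.934) → (75.243,68.714) → (72.967,60.218) → (75.243,51.722) → (81.463,45.502) → (89.959,43.226) → (98.455,45.502) → (104.675,51.722) → (106.951,60.218). Closed: final G1 returns to the first vertex.

**Shape 4** — `<polygon>` rectangle, stroke `#ff0000` → engrave (S311, F3847). Machine vertices: (59.159,143.120) → (129.927,143.120) → (129.927,97.451) → (59.159,97.451) → (59.159,143.120). Closed: final G1 returns to the first vertex.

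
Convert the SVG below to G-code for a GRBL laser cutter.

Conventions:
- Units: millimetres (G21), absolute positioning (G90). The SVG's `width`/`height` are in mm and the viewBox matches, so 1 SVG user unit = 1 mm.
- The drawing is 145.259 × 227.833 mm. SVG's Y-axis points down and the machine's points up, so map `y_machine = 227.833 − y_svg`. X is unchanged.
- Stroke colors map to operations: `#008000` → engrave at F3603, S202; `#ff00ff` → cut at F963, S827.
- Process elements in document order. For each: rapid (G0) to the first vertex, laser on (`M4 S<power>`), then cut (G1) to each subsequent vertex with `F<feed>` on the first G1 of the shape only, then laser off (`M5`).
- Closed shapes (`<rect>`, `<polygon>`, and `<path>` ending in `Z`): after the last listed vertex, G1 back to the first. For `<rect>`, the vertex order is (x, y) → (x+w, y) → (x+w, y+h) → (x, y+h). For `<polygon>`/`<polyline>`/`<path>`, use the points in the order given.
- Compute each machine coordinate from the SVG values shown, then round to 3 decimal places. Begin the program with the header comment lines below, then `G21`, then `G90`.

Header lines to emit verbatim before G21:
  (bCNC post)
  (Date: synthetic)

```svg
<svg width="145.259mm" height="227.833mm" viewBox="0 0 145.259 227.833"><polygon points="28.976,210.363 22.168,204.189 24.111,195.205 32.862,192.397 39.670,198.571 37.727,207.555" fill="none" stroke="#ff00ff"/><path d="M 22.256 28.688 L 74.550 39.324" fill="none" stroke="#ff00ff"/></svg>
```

viewBox `0 0 145.259 227.833` with mm width/height → 1 unit = 1 mm. Flip: y_m = 227.833 − y_svg.

**Shape 1** — `<polygon>` regular polygon, stroke `#ff00ff` → cut (S827, F963). Machine vertices: (28.976,17.470) → (22.168,23.644) → (24.111,32.628) → (32.862,35.436) → (39.670,29.262) → (37.727,20.278) → (28.976,17.470). Closed: final G1 returns to the first vertex.

**Shape 2** — `<path>` line segment, stroke `#ff00ff` → cut (S827, F963). Machine vertices: (22.256,199.145) → (74.550,188.509). Open path.

(bCNC post)
(Date: synthetic)
G21
G90
G0 X28.976 Y17.470
M4 S827
G1 X22.168 Y23.644 F963
G1 X24.111 Y32.628
G1 X32.862 Y35.436
G1 X39.670 Y29.262
G1 X37.727 Y20.278
G1 X28.976 Y17.470
M5
G0 X22.256 Y199.145
M4 S827
G1 X74.550 Y188.509 F963
M5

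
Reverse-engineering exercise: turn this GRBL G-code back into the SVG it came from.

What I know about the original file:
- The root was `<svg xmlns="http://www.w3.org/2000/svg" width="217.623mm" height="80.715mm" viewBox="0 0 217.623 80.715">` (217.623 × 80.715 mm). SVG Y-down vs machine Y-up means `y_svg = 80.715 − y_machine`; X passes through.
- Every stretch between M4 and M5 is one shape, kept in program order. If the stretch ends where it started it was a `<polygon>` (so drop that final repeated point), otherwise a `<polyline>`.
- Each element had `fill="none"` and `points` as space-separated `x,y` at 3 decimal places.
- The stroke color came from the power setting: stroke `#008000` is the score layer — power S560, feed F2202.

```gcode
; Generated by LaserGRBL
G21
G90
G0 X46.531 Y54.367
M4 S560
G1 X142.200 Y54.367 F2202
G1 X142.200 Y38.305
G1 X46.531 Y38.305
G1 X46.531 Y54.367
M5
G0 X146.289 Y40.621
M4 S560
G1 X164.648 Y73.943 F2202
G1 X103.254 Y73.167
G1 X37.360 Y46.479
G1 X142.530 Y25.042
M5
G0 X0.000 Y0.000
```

<svg xmlns="http://www.w3.org/2000/svg" width="217.623mm" height="80.715mm" viewBox="0 0 217.623 80.715">
  <polygon points="46.531,26.348 142.200,26.348 142.200,42.410 46.531,42.410" fill="none" stroke="#008000"/>
  <polyline points="146.289,40.094 164.648,6.772 103.254,7.548 37.360,34.236 142.530,55.673" fill="none" stroke="#008000"/>
</svg>

Machine Y-up, SVG Y-down with viewBox height 80.715, so y_svg = 80.715 − y_machine; X carries over. Every run uses S560, so all elements get stroke `#008000` (score).

Run 1: The run returns to its start, so emit a `<polygon>` with points (Y-flipped): 46.531,26.348 142.200,26.348 142.200,42.410 46.531,42.410.

Run 2: The run is open, so emit a `<polyline>` with points (Y-flipped): 146.289,40.094 164.648,6.772 103.254,7.548 37.360,34.236 142.530,55.673.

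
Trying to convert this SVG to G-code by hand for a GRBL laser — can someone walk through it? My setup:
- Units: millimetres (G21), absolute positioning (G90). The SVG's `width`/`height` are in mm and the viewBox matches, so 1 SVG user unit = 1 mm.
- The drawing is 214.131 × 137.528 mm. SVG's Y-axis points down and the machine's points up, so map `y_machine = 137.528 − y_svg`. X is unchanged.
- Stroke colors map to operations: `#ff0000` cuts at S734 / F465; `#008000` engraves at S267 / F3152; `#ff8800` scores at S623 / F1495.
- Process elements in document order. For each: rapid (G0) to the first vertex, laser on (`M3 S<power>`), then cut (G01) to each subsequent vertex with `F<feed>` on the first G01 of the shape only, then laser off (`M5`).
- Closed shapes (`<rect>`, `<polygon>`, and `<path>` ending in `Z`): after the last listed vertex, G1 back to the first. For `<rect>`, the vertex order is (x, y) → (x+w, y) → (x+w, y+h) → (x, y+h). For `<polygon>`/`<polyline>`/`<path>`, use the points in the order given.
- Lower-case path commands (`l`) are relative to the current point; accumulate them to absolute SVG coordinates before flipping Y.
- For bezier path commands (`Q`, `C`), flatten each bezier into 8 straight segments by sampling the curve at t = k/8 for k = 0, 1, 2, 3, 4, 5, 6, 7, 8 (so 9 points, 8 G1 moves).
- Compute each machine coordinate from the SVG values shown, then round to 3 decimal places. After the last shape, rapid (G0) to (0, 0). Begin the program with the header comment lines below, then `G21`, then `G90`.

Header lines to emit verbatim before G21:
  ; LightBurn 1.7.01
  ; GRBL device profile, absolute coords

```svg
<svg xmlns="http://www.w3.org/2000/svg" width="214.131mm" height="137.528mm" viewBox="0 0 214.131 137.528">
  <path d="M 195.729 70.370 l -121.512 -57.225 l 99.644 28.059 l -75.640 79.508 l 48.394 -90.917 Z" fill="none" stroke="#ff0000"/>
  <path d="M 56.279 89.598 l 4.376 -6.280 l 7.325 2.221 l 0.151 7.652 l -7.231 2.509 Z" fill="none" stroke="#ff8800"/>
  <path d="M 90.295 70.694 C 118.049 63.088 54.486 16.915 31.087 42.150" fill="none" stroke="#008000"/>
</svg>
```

; LightBurn 1.7.01
; GRBL device profile, absolute coords
G21
G90
G0 X195.729 Y67.158
M3 S734
G01 X74.217 Y124.383 F465
G01 X173.861 Y96.324
G01 X98.221 Y16.816
G01 X146.615 Y107.733
G01 X195.729 Y67.158
M5
G0 X56.279 Y47.930
M3 S623
G01 X60.655 Y54.210 F1495
G01 X67.980 Y51.989
G01 X68.131 Y44.337
G01 X60.900 Y41.828
G01 X56.279 Y47.930
M5
G0 X90.295 Y66.834
M3 S267
G01 X96.679 Y71.279 F3152
G01 X96.043 Y78.051
G01 X89.927 Y85.862
G01 X79.873 Y93.421
G01 X67.421 Y99.442
G01 X54.113 Y102.634
G01 X41.488 Y101.709
G01 X31.087 Y95.378
M5
G0 X0.000 Y0.000

Since the viewBox matches the mm dimensions, user units are millimetres directly. The only transform is the Y-flip y_m = 137.528 − y_svg.

Shape 1 is a closed polygon drawn with `<path>`. Its stroke #ff0000 means cut at S734, F465. After flipping Y the toolpath is (195.729,67.158) → (74.217,124.383) → (173.861,96.324) → (98.221,16.816) → (146.615,107.733) → (195.729,67.158), returning to the start.

Shape 2 is a regular polygon drawn with `<path>`. Its stroke #ff8800 means score at S623, F1495. After flipping Y the toolpath is (56.279,47.930) → (60.655,54.210) → (67.980,51.989) → (68.131,44.337) → (60.900,41.828) → (56.279,47.930), returning to the start.

Shape 3 is a cubic bezier drawn with `<path>`. Its stroke #008000 means engrave at S267, F3152. After flipping Y the toolpath is (90.295,66.834) → (96.679,71.279) → (96.043,78.051) → (89.927,85.862) → (79.873,93.421) → (67.421,99.442) → (54.113,102.634) → (41.488,101.709) → (31.087,95.378).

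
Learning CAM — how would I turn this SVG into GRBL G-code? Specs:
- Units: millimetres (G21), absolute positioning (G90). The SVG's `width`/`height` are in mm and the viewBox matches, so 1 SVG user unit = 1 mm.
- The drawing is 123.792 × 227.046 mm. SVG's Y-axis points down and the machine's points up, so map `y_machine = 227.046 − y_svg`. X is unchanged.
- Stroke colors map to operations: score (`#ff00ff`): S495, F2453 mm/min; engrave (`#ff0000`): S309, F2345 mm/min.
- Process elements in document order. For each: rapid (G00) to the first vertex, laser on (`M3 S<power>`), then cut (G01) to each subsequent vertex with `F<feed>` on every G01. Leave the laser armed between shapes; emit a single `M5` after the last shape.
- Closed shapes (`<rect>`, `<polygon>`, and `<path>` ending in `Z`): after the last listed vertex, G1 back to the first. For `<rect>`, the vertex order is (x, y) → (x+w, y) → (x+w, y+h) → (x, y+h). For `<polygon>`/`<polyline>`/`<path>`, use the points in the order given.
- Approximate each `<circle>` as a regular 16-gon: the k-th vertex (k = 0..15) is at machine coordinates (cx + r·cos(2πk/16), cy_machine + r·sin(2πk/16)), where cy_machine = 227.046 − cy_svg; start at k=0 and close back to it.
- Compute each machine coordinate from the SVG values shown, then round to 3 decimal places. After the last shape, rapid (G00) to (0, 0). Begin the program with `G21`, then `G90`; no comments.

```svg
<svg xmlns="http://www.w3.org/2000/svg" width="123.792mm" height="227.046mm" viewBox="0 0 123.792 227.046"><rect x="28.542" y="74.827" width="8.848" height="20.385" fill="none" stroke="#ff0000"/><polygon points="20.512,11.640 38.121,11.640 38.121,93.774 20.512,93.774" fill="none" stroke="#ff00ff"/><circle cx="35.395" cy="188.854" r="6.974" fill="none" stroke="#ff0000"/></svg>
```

G21
G90
G00 X28.542 Y152.219
M3 S309
G01 X37.390 Y152.219 F2345
G01 X37.390 Y131.834 F2345
G01 X28.542 Y131.834 F2345
G01 X28.542 Y152.219 F2345
G00 X20.512 Y215.406
M3 S495
G01 X38.121 Y215.406 F2453
G01 X38.121 Y133.272 F2453
G01 X20.512 Y133.272 F2453
G01 X20.512 Y215.406 F2453
G00 X42.369 Y38.192
M3 S309
G01 X41.838 Y40.861 F2345
G01 X40.326 Y43.123 F2345
G01 X38.064 Y44.635 F2345
G01 X35.395 Y45.166 F2345
G01 X32.726 Y44.635 F2345
G01 X30.464 Y43.123 F2345
G01 X28.952 Y40.861 F2345
G01 X28.421 Y38.192 F2345
G01 X28.952 Y35.523 F2345
G01 X30.464 Y33.261 F2345
G01 X32.726 Y31.749 F2345
G01 X35.395 Y31.218 F2345
G01 X38.064 Y31.749 F2345
G01 X40.326 Y33.261 F2345
G01 X41.838 Y35.523 F2345
G01 X42.369 Y38.192 F2345
M5
G00 X0.000 Y0.000

Since the viewBox matches the mm dimensions, user units are millimetres directly. The only transform is the Y-flip y_m = 227.046 − y_svg.

Shape 1 is a rectangle drawn with `<rect>`. Its stroke #ff0000 means engrave at S309, F2345. After flipping Y the toolpath is (28.542,152.219) → (37.390,152.219) → (37.390,131.834) → (28.542,131.834) → (28.542,152.219), returning to the start.

Shape 2 is a rectangle drawn with `<polygon>`. Its stroke #ff00ff means score at S495, F2453. After flipping Y the toolpath is (20.512,215.406) → (38.121,215.406) → (38.121,133.272) → (20.512,133.272) → (20.512,215.406), returning to the start.

Shape 3 is a circle drawn with `<circle>`. Its stroke #ff0000 means engrave at S309, F2345. After flipping Y the toolpath is (42.369,38.192) → (41.838,40.861) → (40.326,43.123) → (38.064,44.635) → (35.395,45.166) → (32.726,44.635) → (30.464,43.123) → (28.952,40.861) → (28.421,38.192) → (28.952,35.523) → (30.464,33.261) → (32.726,31.749) → (35.395,31.218) → (38.064,31.749) → (40.326,33.261) → (41.838,35.523) → (42.369,38.192), returning to the start.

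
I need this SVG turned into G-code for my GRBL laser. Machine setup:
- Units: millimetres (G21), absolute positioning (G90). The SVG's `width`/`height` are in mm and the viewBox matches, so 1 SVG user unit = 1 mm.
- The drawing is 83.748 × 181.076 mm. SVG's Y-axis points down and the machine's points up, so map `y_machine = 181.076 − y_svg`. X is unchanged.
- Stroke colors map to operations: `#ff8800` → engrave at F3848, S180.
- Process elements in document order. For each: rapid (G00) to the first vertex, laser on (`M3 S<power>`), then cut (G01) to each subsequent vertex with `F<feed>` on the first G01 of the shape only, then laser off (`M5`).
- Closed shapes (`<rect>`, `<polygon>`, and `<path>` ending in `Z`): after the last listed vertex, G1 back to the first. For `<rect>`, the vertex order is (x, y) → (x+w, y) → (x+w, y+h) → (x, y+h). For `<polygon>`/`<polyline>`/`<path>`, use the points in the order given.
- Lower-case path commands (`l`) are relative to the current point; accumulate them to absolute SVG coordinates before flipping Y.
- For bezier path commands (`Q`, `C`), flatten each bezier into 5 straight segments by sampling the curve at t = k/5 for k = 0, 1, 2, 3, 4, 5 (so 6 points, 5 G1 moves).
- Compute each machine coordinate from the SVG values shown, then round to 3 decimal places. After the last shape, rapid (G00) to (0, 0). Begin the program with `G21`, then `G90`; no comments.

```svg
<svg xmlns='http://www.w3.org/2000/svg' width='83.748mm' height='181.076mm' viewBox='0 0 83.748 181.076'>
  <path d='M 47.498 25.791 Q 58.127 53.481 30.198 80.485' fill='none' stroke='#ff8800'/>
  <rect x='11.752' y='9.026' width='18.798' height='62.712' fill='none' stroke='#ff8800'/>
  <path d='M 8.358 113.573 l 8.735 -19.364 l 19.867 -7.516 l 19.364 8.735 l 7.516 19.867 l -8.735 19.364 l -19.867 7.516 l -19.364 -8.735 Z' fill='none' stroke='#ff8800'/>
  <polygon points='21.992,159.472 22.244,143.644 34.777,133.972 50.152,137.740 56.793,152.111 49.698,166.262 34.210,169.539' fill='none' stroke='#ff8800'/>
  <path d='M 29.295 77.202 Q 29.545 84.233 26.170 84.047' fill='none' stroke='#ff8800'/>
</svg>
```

G21
G90
G00 X47.498 Y155.285
M3 S180
G01 X50.207 Y144.236 F3848
G01 X49.832 Y133.243
G01 X46.372 Y122.304
G01 X39.827 Y111.420
G01 X30.198 Y100.591
M5
G00 X11.752 Y172.050
M3 S180
G01 X30.550 Y172.050 F3848
G01 X30.550 Y109.338
G01 X11.752 Y109.338
G01 X11.752 Y172.050
M5
G00 X8.358 Y67.503
M3 S180
G01 X17.093 Y86.867 F3848
G01 X36.960 Y94.383
G01 X56.324 Y85.648
G01 X63.840 Y65.781
G01 X55.105 Y46.417
G01 X35.238 Y38.901
G01 X15.874 Y47.636
G01 X8.358 Y67.503
M5
G00 X21.992 Y21.604
M3 S180
G01 X22.244 Y37.432 F3848
G01 X34.777 Y47.104
G01 X50.152 Y43.336
G01 X56.793 Y28.965
G01 X49.698 Y14.814
G01 X34.210 Y11.537
G01 X21.992 Y21.604
M5
G00 X29.295 Y103.874
M3 S180
G01 X29.250 Y101.350 F3848
G01 X28.915 Y99.404
G01 X28.290 Y98.035
G01 X27.375 Y97.243
G01 X26.170 Y97.029
M5
G00 X0.000 Y0.000

Since the viewBox matches the mm dimensions, user units are millimetres directly. The only transform is the Y-flip y_m = 181.076 − y_svg.

Shape 1 is a quadratic bezier drawn with `<path>`. Its stroke #ff8800 means engrave at S180, F3848. After flipping Y the toolpath is (47.498,155.285) → (50.207,144.236) → (49.832,133.243) → (46.372,122.304) → (39.827,111.420) → (30.198,100.591).

Shape 2 is a rectangle drawn with `<rect>`. Its stroke #ff8800 means engrave at S180, F3848. After flipping Y the toolpath is (11.752,172.050) → (30.550,172.050) → (30.550,109.338) → (11.752,109.338) → (11.752,172.050), returning to the start.

Shape 3 is a regular polygon drawn with `<path>`. Its stroke #ff8800 means engrave at S180, F3848. After flipping Y the toolpath is (8.358,67.503) → (17.093,86.867) → (36.960,94.383) → (56.324,85.648) → (63.840,65.781) → (55.105,46.417) → (35.238,38.901) → (15.874,47.636) → (8.358,67.503), returning to the start.

Shape 4 is a regular polygon drawn with `<polygon>`. Its stroke #ff8800 means engrave at S180, F3848. After flipping Y the toolpath is (21.992,21.604) → (22.244,37.432) → (34.777,47.104) → (50.152,43.336) → (56.793,28.965) → (49.698,14.814) → (34.210,11.537) → (21.992,21.604), returning to the start.

Shape 5 is a quadratic bezier drawn with `<path>`. Its stroke #ff8800 means engrave at S180, F3848. After flipping Y the toolpath is (29.295,103.874) → (29.250,101.350) → (28.915,99.404) → (28.290,98.035) → (27.375,97.243) → (26.170,97.029).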